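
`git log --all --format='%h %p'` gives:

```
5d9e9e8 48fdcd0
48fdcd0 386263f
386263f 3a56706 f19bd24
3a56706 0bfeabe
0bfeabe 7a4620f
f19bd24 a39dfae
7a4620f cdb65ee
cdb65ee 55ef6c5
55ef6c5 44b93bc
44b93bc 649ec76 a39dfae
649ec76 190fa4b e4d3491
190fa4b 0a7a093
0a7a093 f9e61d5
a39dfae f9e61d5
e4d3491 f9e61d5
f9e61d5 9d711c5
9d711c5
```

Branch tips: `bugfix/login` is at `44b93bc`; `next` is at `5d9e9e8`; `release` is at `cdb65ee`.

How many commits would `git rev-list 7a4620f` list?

Walking parent pointers from 7a4620f: reachable set = {0a7a093, 190fa4b, 44b93bc, 55ef6c5, 649ec76, 7a4620f, 9d711c5, a39dfae, cdb65ee, e4d3491, f9e61d5}.
That is 11 commits.

11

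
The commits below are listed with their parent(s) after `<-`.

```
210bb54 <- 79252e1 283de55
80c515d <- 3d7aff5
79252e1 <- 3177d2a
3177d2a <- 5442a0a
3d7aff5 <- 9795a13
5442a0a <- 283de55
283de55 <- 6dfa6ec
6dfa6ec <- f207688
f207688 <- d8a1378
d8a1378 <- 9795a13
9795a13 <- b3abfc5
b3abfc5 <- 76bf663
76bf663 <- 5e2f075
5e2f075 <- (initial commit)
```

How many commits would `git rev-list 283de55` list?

8

Walking parent pointers from 283de55: reachable set = {283de55, 5e2f075, 6dfa6ec, 76bf663, 9795a13, b3abfc5, d8a1378, f207688}.
That is 8 commits.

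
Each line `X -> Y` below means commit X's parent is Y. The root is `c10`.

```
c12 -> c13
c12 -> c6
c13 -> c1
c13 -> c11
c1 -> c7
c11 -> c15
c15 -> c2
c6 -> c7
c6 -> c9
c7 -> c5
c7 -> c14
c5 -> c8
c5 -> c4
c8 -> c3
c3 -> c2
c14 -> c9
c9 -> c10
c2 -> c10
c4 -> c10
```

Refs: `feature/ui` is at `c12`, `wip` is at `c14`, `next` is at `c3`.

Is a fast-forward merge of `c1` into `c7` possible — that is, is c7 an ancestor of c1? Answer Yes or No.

Yes

A fast-forward from c7 to c1 is possible iff c7 is an ancestor of c1.
Ancestors of c1: {c1, c10, c14, c2, c3, c4, c5, c7, c8, c9}.
c7 is among them, so fast-forward is possible.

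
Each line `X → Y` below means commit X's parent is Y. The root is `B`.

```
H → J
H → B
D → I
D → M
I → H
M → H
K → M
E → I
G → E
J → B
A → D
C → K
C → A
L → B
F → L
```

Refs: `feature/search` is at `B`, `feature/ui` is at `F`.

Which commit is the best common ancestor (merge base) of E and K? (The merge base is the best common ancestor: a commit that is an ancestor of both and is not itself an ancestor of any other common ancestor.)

Ancestors of E: {B, E, H, I, J}.
Ancestors of K: {B, H, J, K, M}.
Common ancestors: {B, H, J}.
Among these, H is not an ancestor of any other common ancestor — it is the merge base.

H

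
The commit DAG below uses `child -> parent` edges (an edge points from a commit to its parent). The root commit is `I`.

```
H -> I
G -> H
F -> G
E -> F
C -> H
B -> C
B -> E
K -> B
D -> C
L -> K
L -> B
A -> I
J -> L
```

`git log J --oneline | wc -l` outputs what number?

Walking parent pointers from J: reachable set = {B, C, E, F, G, H, I, J, K, L}.
That is 10 commits.

10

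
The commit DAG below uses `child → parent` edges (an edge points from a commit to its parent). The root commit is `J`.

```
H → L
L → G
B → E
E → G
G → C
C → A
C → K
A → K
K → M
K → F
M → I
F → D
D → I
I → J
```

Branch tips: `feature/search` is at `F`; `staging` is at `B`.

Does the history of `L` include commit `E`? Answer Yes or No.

Ancestors of L: {A, C, D, F, G, I, J, K, L, M}.
E is not in that set, so it is not an ancestor of L.

No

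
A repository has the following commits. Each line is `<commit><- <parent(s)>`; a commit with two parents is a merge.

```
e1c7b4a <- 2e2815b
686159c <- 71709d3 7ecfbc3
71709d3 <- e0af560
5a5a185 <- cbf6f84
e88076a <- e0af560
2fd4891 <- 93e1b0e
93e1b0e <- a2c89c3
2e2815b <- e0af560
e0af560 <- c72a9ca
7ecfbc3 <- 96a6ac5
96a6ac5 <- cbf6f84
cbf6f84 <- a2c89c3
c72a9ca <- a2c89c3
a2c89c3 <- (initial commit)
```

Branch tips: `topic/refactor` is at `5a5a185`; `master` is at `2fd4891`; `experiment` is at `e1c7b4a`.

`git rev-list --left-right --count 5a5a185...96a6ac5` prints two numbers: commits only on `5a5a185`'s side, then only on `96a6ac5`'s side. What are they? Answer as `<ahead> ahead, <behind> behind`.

Reachable from 5a5a185: {5a5a185, a2c89c3, cbf6f84}.
Reachable from 96a6ac5: {96a6ac5, a2c89c3, cbf6f84}.
Only in 5a5a185's history (ahead): {5a5a185} — 1.
Only in 96a6ac5's history (behind): {96a6ac5} — 1.

1 ahead, 1 behind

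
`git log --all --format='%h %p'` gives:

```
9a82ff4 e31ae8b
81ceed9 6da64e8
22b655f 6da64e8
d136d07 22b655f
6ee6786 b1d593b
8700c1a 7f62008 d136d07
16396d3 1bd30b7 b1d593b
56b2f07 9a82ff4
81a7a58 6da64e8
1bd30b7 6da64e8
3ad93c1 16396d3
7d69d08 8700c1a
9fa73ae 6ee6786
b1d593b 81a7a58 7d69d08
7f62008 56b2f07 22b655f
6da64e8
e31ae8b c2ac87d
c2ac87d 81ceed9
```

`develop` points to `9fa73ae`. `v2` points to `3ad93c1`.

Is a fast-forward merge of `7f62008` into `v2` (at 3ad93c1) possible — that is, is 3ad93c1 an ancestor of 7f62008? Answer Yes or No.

A fast-forward from 3ad93c1 to 7f62008 is possible iff 3ad93c1 is an ancestor of 7f62008.
Ancestors of 7f62008: {22b655f, 56b2f07, 6da64e8, 7f62008, 81ceed9, 9a82ff4, c2ac87d, e31ae8b}.
3ad93c1 is not among them, so fast-forward is not possible.

No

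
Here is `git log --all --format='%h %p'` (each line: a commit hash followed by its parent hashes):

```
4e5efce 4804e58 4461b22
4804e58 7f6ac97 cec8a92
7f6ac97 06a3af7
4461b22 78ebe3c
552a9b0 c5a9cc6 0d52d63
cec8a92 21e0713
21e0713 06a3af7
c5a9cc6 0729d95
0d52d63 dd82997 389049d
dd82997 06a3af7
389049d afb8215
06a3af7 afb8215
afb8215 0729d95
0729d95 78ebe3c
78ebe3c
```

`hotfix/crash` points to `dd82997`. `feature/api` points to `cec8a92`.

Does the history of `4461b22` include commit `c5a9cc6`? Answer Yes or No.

Ancestors of 4461b22: {4461b22, 78ebe3c}.
c5a9cc6 is not in that set, so it is not an ancestor of 4461b22.

No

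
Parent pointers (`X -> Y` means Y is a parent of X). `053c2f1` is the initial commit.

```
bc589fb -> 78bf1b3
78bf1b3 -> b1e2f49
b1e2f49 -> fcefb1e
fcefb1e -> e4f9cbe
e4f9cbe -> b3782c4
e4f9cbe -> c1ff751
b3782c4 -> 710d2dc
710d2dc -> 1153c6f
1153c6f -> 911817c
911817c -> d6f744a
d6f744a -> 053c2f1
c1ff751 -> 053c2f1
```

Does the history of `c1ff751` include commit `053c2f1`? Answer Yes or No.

Yes

Ancestors of c1ff751 (commits reachable by following parents): {053c2f1, c1ff751}.
053c2f1 is in that set, so it is an ancestor of c1ff751.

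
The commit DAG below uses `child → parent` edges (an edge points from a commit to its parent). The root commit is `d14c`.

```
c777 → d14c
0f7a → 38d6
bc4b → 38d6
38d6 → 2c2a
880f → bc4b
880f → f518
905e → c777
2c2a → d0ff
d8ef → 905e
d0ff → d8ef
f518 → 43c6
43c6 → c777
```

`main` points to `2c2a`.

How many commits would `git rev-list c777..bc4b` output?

6

Reachable from bc4b: {2c2a, 38d6, 905e, bc4b, c777, d0ff, d14c, d8ef}.
Reachable from c777: {c777, d14c}.
In bc4b's history but not c777's: {2c2a, 38d6, 905e, bc4b, d0ff, d8ef} — 6 commits.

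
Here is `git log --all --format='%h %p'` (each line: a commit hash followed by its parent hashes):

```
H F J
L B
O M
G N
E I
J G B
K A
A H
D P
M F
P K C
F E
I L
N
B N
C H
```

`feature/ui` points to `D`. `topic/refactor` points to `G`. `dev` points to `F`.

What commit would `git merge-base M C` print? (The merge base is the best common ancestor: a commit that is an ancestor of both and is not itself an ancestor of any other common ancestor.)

Ancestors of M: {B, E, F, I, L, M, N}.
Ancestors of C: {B, C, E, F, G, H, I, J, L, N}.
Common ancestors: {B, E, F, I, L, N}.
Among these, F is not an ancestor of any other common ancestor — it is the merge base.

F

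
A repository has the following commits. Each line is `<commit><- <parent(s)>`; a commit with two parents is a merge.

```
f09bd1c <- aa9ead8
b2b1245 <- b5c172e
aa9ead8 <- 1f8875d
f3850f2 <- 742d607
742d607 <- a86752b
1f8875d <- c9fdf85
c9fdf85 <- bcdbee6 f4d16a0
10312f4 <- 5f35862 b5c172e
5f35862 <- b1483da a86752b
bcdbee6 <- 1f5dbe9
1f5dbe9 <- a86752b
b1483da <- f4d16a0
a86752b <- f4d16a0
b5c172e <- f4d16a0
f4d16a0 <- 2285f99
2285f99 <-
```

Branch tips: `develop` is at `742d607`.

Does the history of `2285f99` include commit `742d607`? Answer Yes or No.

Ancestors of 2285f99: {2285f99}.
742d607 is not in that set, so it is not an ancestor of 2285f99.

No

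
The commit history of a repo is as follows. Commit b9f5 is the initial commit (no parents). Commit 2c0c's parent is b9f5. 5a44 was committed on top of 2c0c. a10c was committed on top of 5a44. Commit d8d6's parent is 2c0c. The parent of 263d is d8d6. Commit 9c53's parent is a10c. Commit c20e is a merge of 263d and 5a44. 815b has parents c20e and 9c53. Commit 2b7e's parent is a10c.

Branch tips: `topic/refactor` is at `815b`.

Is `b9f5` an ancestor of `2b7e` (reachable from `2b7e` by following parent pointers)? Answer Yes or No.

Yes

Ancestors of 2b7e (commits reachable by following parents): {2b7e, 2c0c, 5a44, a10c, b9f5}.
b9f5 is in that set, so it is an ancestor of 2b7e.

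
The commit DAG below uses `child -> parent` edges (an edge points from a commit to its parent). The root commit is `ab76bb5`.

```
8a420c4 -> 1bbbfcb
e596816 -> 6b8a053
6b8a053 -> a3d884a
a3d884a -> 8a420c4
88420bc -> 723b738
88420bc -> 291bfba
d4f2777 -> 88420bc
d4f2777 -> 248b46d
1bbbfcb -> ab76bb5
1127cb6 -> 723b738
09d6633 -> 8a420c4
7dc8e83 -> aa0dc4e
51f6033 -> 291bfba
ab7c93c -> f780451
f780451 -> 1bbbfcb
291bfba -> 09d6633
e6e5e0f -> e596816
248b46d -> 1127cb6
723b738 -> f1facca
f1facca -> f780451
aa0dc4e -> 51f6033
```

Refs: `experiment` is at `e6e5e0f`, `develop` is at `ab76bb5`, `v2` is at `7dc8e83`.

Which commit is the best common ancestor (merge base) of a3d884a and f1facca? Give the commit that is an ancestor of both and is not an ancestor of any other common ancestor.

1bbbfcb

Ancestors of a3d884a: {1bbbfcb, 8a420c4, a3d884a, ab76bb5}.
Ancestors of f1facca: {1bbbfcb, ab76bb5, f1facca, f780451}.
Common ancestors: {1bbbfcb, ab76bb5}.
Among these, 1bbbfcb is not an ancestor of any other common ancestor — it is the merge base.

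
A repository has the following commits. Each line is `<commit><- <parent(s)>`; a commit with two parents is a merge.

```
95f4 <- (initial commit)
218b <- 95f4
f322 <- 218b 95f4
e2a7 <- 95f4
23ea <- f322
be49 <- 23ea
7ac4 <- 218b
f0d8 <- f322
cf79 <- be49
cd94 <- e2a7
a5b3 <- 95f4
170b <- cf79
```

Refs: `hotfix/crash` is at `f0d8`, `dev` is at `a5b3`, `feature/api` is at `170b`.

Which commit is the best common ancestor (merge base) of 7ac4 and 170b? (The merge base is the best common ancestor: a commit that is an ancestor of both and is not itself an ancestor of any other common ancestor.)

218b

Ancestors of 7ac4: {218b, 7ac4, 95f4}.
Ancestors of 170b: {170b, 218b, 23ea, 95f4, be49, cf79, f322}.
Common ancestors: {218b, 95f4}.
Among these, 218b is not an ancestor of any other common ancestor — it is the merge base.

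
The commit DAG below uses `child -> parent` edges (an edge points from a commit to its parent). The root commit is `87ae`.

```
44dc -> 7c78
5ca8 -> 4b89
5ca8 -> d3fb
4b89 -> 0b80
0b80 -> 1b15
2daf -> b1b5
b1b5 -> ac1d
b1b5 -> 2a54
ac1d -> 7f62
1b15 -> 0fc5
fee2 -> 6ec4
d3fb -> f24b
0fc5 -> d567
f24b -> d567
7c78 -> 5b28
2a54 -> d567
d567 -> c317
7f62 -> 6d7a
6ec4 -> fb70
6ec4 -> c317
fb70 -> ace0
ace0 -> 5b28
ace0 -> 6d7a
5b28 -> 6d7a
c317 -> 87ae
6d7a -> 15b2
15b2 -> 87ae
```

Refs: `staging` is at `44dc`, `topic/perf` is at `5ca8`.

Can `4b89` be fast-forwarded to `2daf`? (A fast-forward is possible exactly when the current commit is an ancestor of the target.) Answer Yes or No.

No

A fast-forward from 4b89 to 2daf is possible iff 4b89 is an ancestor of 2daf.
Ancestors of 2daf: {15b2, 2a54, 2daf, 6d7a, 7f62, 87ae, ac1d, b1b5, c317, d567}.
4b89 is not among them, so fast-forward is not possible.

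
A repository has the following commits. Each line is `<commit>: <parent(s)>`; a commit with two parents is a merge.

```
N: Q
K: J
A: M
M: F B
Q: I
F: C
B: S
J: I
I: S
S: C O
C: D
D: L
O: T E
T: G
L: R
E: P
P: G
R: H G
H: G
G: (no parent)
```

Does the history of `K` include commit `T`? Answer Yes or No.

Ancestors of K (commits reachable by following parents): {C, D, E, G, H, I, J, K, L, O, P, R, S, T}.
T is in that set, so it is an ancestor of K.

Yes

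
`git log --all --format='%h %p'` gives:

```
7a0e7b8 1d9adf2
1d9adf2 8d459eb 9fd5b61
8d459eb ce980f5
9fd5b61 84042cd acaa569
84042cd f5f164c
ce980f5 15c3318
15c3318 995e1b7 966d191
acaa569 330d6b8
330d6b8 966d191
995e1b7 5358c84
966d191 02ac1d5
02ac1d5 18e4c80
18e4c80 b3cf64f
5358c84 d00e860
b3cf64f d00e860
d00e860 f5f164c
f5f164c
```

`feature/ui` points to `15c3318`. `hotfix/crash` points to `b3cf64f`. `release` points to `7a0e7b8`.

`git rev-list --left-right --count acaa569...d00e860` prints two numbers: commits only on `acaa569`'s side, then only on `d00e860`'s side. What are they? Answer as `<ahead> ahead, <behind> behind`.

6 ahead, 0 behind

Reachable from acaa569: {02ac1d5, 18e4c80, 330d6b8, 966d191, acaa569, b3cf64f, d00e860, f5f164c}.
Reachable from d00e860: {d00e860, f5f164c}.
Only in acaa569's history (ahead): {02ac1d5, 18e4c80, 330d6b8, 966d191, acaa569, b3cf64f} — 6.
Only in d00e860's history (behind): {} — 0.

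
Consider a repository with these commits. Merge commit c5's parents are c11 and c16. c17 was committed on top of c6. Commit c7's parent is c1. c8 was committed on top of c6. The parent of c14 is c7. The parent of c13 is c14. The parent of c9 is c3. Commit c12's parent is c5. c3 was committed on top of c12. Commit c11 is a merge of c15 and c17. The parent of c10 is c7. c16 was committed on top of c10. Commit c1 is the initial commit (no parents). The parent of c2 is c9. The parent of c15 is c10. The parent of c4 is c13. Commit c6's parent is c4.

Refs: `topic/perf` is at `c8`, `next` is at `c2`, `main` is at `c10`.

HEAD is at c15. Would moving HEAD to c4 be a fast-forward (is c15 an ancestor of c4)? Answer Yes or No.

No

A fast-forward from c15 to c4 is possible iff c15 is an ancestor of c4.
Ancestors of c4: {c1, c13, c14, c4, c7}.
c15 is not among them, so fast-forward is not possible.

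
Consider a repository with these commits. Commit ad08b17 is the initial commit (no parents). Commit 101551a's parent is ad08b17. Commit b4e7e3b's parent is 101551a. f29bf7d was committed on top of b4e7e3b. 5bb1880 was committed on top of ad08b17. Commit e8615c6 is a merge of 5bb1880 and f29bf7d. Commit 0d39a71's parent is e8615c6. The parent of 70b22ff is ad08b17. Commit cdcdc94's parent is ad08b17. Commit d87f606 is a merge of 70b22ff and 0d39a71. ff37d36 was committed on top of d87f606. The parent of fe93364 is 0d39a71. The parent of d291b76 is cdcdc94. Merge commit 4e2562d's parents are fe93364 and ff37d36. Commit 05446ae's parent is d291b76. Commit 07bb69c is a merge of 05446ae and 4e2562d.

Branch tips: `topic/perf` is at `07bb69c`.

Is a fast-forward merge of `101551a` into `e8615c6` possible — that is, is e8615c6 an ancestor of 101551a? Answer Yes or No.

A fast-forward from e8615c6 to 101551a is possible iff e8615c6 is an ancestor of 101551a.
Ancestors of 101551a: {101551a, ad08b17}.
e8615c6 is not among them, so fast-forward is not possible.

No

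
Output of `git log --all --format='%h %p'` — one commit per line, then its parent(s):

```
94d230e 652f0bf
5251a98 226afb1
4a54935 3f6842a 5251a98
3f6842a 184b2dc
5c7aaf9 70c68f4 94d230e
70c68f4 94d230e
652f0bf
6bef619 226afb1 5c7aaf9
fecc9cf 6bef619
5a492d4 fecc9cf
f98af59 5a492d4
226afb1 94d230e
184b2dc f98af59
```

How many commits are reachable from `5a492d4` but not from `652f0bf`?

Reachable from 5a492d4: {226afb1, 5a492d4, 5c7aaf9, 652f0bf, 6bef619, 70c68f4, 94d230e, fecc9cf}.
Reachable from 652f0bf: {652f0bf}.
In 5a492d4's history but not 652f0bf's: {226afb1, 5a492d4, 5c7aaf9, 6bef619, 70c68f4, 94d230e, fecc9cf} — 7 commits.

7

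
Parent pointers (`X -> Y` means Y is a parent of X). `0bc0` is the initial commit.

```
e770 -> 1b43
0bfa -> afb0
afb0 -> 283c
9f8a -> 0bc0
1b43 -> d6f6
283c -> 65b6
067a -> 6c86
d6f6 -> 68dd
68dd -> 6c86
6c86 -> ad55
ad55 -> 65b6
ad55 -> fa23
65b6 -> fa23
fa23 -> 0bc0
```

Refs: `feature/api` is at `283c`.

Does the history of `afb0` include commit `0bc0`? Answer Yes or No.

Yes

Ancestors of afb0 (commits reachable by following parents): {0bc0, 283c, 65b6, afb0, fa23}.
0bc0 is in that set, so it is an ancestor of afb0.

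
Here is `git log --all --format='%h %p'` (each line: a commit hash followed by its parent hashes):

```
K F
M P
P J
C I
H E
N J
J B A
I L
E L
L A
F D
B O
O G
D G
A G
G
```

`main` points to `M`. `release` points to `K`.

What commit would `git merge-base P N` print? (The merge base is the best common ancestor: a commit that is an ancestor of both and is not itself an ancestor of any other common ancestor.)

Ancestors of P: {A, B, G, J, O, P}.
Ancestors of N: {A, B, G, J, N, O}.
Common ancestors: {A, B, G, J, O}.
Among these, J is not an ancestor of any other common ancestor — it is the merge base.

J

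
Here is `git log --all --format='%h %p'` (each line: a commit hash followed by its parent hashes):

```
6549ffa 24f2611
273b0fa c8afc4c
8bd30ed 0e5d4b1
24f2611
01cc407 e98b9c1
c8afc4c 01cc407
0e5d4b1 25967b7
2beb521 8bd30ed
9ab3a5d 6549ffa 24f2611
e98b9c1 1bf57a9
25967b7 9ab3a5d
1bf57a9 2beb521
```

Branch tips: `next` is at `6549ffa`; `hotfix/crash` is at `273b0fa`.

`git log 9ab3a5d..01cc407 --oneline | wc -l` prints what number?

7

Reachable from 01cc407: {01cc407, 0e5d4b1, 1bf57a9, 24f2611, 25967b7, 2beb521, 6549ffa, 8bd30ed, 9ab3a5d, e98b9c1}.
Reachable from 9ab3a5d: {24f2611, 6549ffa, 9ab3a5d}.
In 01cc407's history but not 9ab3a5d's: {01cc407, 0e5d4b1, 1bf57a9, 25967b7, 2beb521, 8bd30ed, e98b9c1} — 7 commits.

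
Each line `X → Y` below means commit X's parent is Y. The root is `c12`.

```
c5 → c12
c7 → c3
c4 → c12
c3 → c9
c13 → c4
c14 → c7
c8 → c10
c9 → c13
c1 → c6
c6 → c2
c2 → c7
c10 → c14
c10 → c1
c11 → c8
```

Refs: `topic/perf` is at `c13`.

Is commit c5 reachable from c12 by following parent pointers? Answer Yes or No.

No

Ancestors of c12: {c12}.
c5 is not in that set, so it is not an ancestor of c12.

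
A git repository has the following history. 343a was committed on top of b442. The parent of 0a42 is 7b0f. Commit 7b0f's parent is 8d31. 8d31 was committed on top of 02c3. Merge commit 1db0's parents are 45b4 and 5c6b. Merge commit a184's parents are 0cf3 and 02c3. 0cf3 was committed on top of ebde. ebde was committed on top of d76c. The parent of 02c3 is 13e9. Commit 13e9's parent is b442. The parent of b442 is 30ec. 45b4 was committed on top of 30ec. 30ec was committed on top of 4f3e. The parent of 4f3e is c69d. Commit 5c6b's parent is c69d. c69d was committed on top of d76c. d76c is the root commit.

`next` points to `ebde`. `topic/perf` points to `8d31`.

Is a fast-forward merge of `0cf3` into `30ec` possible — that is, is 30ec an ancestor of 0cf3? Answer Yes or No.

A fast-forward from 30ec to 0cf3 is possible iff 30ec is an ancestor of 0cf3.
Ancestors of 0cf3: {0cf3, d76c, ebde}.
30ec is not among them, so fast-forward is not possible.

No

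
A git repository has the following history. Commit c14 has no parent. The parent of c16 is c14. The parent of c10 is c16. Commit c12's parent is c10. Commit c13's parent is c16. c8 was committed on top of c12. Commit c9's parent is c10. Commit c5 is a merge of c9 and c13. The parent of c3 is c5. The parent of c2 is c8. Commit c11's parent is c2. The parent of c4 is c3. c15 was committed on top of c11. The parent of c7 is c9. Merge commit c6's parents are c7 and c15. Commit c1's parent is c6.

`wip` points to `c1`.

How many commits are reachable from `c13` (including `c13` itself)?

Walking parent pointers from c13: reachable set = {c13, c14, c16}.
That is 3 commits.

3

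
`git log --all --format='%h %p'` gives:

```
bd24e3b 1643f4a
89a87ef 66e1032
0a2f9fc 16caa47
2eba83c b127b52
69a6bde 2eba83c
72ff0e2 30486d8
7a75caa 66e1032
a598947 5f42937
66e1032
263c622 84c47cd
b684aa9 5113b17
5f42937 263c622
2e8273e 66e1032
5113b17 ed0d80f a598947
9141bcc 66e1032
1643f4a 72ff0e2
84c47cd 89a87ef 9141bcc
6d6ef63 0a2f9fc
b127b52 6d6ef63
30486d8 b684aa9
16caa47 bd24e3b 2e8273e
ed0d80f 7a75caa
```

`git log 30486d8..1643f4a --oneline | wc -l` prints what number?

Reachable from 1643f4a: {1643f4a, 263c622, 30486d8, 5113b17, 5f42937, 66e1032, 72ff0e2, 7a75caa, 84c47cd, 89a87ef, 9141bcc, a598947, b684aa9, ed0d80f}.
Reachable from 30486d8: {263c622, 30486d8, 5113b17, 5f42937, 66e1032, 7a75caa, 84c47cd, 89a87ef, 9141bcc, a598947, b684aa9, ed0d80f}.
In 1643f4a's history but not 30486d8's: {1643f4a, 72ff0e2} — 2 commits.

2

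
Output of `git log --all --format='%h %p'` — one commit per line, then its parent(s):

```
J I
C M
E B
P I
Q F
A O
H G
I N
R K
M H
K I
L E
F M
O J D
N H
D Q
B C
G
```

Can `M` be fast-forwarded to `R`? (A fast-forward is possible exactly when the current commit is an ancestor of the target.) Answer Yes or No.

A fast-forward from M to R is possible iff M is an ancestor of R.
Ancestors of R: {G, H, I, K, N, R}.
M is not among them, so fast-forward is not possible.

No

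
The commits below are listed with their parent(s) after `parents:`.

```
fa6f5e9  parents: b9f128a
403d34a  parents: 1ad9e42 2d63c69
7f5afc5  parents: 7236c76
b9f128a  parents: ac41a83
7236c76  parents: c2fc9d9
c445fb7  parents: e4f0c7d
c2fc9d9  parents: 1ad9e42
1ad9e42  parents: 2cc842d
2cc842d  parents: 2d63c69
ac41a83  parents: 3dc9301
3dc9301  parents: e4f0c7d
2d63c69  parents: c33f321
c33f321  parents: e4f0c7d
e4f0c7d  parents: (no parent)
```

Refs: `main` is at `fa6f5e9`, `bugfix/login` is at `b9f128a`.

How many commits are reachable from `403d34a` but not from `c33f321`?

4

Reachable from 403d34a: {1ad9e42, 2cc842d, 2d63c69, 403d34a, c33f321, e4f0c7d}.
Reachable from c33f321: {c33f321, e4f0c7d}.
In 403d34a's history but not c33f321's: {1ad9e42, 2cc842d, 2d63c69, 403d34a} — 4 commits.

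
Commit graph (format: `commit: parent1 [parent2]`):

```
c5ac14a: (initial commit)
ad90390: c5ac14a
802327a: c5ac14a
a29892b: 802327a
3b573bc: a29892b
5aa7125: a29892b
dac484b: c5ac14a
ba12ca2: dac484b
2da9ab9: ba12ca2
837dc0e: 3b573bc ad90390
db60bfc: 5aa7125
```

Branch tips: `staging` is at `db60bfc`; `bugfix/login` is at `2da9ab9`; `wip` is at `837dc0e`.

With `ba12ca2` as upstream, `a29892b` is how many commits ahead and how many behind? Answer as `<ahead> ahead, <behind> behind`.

Reachable from a29892b: {802327a, a29892b, c5ac14a}.
Reachable from ba12ca2: {ba12ca2, c5ac14a, dac484b}.
Only in a29892b's history (ahead): {802327a, a29892b} — 2.
Only in ba12ca2's history (behind): {ba12ca2, dac484b} — 2.

2 ahead, 2 behind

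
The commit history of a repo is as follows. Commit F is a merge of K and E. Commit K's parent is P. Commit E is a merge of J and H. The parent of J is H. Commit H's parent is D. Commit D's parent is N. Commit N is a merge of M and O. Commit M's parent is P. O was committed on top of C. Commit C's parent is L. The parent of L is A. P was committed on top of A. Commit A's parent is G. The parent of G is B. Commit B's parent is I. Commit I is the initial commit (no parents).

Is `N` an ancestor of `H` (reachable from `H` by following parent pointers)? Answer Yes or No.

Yes

Ancestors of H (commits reachable by following parents): {A, B, C, D, G, H, I, L, M, N, O, P}.
N is in that set, so it is an ancestor of H.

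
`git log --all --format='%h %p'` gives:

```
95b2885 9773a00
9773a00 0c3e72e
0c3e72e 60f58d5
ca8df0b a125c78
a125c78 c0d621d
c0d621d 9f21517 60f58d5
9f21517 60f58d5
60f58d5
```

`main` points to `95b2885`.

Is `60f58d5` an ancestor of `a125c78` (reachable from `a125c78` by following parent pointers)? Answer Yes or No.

Yes

Ancestors of a125c78 (commits reachable by following parents): {60f58d5, 9f21517, a125c78, c0d621d}.
60f58d5 is in that set, so it is an ancestor of a125c78.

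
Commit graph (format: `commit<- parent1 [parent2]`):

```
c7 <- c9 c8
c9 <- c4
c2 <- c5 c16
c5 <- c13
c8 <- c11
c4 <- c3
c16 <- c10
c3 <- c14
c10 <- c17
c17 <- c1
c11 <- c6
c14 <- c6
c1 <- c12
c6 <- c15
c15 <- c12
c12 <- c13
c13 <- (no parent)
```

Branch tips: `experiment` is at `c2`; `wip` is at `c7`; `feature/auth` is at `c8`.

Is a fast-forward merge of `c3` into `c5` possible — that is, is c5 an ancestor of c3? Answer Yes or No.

A fast-forward from c5 to c3 is possible iff c5 is an ancestor of c3.
Ancestors of c3: {c12, c13, c14, c15, c3, c6}.
c5 is not among them, so fast-forward is not possible.

No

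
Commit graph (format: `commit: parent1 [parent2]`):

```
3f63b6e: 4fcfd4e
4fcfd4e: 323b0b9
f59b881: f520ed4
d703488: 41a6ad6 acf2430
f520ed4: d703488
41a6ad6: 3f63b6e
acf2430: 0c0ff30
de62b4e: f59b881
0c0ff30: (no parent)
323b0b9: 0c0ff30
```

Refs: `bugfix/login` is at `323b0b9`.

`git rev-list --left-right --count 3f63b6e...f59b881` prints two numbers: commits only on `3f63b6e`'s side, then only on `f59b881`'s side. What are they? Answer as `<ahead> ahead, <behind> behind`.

Reachable from 3f63b6e: {0c0ff30, 323b0b9, 3f63b6e, 4fcfd4e}.
Reachable from f59b881: {0c0ff30, 323b0b9, 3f63b6e, 41a6ad6, 4fcfd4e, acf2430, d703488, f520ed4, f59b881}.
Only in 3f63b6e's history (ahead): {} — 0.
Only in f59b881's history (behind): {41a6ad6, acf2430, d703488, f520ed4, f59b881} — 5.

0 ahead, 5 behind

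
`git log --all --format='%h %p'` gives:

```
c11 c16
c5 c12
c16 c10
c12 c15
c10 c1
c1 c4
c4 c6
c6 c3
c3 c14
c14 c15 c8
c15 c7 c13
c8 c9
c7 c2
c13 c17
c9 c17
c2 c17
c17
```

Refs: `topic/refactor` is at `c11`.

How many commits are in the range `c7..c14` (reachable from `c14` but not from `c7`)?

Reachable from c14: {c13, c14, c15, c17, c2, c7, c8, c9}.
Reachable from c7: {c17, c2, c7}.
In c14's history but not c7's: {c13, c14, c15, c8, c9} — 5 commits.

5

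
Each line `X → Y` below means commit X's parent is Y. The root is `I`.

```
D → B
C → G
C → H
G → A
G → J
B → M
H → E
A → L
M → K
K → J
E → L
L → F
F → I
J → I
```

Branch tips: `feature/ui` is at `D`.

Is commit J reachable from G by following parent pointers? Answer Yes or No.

Ancestors of G (commits reachable by following parents): {A, F, G, I, J, L}.
J is in that set, so it is an ancestor of G.

Yes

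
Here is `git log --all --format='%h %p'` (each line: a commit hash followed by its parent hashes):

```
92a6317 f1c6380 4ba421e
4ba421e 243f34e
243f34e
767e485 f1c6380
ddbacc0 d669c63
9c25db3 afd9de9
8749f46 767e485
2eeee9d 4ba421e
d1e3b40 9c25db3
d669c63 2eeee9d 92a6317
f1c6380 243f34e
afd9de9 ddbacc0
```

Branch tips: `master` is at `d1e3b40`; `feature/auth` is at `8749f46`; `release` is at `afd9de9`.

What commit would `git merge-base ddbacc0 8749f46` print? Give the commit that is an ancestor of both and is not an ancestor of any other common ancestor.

f1c6380

Ancestors of ddbacc0: {243f34e, 2eeee9d, 4ba421e, 92a6317, d669c63, ddbacc0, f1c6380}.
Ancestors of 8749f46: {243f34e, 767e485, 8749f46, f1c6380}.
Common ancestors: {243f34e, f1c6380}.
Among these, f1c6380 is not an ancestor of any other common ancestor — it is the merge base.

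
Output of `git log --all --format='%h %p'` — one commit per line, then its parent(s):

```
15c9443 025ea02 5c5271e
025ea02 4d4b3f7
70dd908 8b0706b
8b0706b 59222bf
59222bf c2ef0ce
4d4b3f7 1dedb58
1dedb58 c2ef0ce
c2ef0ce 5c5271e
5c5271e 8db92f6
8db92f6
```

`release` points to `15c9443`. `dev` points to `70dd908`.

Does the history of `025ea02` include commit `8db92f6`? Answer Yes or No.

Yes

Ancestors of 025ea02 (commits reachable by following parents): {025ea02, 1dedb58, 4d4b3f7, 5c5271e, 8db92f6, c2ef0ce}.
8db92f6 is in that set, so it is an ancestor of 025ea02.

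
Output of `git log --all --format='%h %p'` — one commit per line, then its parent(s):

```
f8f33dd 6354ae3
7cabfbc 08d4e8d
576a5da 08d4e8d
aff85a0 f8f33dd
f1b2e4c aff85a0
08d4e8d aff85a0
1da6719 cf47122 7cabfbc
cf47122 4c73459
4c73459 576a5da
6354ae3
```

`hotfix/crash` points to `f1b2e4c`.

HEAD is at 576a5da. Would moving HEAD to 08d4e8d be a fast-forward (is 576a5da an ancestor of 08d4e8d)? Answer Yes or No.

No

A fast-forward from 576a5da to 08d4e8d is possible iff 576a5da is an ancestor of 08d4e8d.
Ancestors of 08d4e8d: {08d4e8d, 6354ae3, aff85a0, f8f33dd}.
576a5da is not among them, so fast-forward is not possible.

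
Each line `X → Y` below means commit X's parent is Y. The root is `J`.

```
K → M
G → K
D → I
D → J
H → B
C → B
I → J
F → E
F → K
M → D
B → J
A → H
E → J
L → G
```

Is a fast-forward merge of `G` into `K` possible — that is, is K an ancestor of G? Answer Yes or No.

Yes

A fast-forward from K to G is possible iff K is an ancestor of G.
Ancestors of G: {D, G, I, J, K, M}.
K is among them, so fast-forward is possible.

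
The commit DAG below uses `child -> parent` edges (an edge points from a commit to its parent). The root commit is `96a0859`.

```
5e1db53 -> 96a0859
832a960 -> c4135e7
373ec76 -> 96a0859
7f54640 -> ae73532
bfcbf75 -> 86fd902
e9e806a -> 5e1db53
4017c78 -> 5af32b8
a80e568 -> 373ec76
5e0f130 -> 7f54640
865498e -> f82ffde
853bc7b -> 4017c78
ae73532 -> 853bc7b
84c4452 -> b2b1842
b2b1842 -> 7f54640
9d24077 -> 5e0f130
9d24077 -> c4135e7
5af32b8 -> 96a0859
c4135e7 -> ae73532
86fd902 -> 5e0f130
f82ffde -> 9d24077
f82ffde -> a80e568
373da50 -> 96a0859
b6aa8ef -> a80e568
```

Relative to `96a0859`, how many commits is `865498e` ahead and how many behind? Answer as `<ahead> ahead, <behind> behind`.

12 ahead, 0 behind

Reachable from 865498e: {373ec76, 4017c78, 5af32b8, 5e0f130, 7f54640, 853bc7b, 865498e, 96a0859, 9d24077, a80e568, ae73532, c4135e7, f82ffde}.
Reachable from 96a0859: {96a0859}.
Only in 865498e's history (ahead): {373ec76, 4017c78, 5af32b8, 5e0f130, 7f54640, 853bc7b, 865498e, 9d24077, a80e568, ae73532, c4135e7, f82ffde} — 12.
Only in 96a0859's history (behind): {} — 0.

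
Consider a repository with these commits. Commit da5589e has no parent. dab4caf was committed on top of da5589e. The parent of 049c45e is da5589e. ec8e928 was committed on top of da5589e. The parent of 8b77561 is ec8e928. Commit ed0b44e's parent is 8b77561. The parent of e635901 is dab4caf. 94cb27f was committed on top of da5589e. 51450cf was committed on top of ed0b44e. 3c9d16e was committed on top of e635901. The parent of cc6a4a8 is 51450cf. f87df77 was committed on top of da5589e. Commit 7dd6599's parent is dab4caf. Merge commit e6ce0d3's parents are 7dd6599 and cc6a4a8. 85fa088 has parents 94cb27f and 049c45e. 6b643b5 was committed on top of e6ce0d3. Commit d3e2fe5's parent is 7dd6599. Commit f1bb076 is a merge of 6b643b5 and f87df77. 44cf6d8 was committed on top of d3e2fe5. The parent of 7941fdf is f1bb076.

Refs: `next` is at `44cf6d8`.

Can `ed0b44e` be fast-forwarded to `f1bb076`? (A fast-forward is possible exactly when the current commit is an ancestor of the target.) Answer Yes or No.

A fast-forward from ed0b44e to f1bb076 is possible iff ed0b44e is an ancestor of f1bb076.
Ancestors of f1bb076: {51450cf, 6b643b5, 7dd6599, 8b77561, cc6a4a8, da5589e, dab4caf, e6ce0d3, ec8e928, ed0b44e, f1bb076, f87df77}.
ed0b44e is among them, so fast-forward is possible.

Yes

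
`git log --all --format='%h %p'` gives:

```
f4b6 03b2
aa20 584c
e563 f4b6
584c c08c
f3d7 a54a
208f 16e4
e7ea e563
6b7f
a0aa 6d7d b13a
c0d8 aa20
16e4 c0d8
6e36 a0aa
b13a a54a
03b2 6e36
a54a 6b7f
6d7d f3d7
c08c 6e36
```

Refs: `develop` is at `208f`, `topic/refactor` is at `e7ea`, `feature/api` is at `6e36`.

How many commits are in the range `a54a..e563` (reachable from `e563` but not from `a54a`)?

Reachable from e563: {03b2, 6b7f, 6d7d, 6e36, a0aa, a54a, b13a, e563, f3d7, f4b6}.
Reachable from a54a: {6b7f, a54a}.
In e563's history but not a54a's: {03b2, 6d7d, 6e36, a0aa, b13a, e563, f3d7, f4b6} — 8 commits.

8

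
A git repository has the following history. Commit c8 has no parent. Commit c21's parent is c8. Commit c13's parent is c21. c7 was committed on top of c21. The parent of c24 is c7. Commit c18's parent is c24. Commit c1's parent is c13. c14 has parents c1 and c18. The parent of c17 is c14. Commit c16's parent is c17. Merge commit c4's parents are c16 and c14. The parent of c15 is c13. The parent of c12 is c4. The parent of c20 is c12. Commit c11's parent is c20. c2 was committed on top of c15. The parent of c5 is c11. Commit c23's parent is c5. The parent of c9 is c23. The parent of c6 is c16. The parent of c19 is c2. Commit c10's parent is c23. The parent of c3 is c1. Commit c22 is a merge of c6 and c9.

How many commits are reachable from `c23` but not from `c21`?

Reachable from c23: {c1, c11, c12, c13, c14, c16, c17, c18, c20, c21, c23, c24, c4, c5, c7, c8}.
Reachable from c21: {c21, c8}.
In c23's history but not c21's: {c1, c11, c12, c13, c14, c16, c17, c18, c20, c23, c24, c4, c5, c7} — 14 commits.

14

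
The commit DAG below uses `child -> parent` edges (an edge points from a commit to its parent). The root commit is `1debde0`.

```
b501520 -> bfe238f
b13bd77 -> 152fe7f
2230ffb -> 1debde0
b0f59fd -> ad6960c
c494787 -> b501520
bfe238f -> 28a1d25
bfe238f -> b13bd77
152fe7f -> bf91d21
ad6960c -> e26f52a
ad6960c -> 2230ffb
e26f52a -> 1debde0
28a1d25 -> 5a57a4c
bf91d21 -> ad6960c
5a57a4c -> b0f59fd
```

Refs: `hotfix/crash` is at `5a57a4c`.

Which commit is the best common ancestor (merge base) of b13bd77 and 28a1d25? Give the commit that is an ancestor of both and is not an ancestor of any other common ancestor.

ad6960c

Ancestors of b13bd77: {152fe7f, 1debde0, 2230ffb, ad6960c, b13bd77, bf91d21, e26f52a}.
Ancestors of 28a1d25: {1debde0, 2230ffb, 28a1d25, 5a57a4c, ad6960c, b0f59fd, e26f52a}.
Common ancestors: {1debde0, 2230ffb, ad6960c, e26f52a}.
Among these, ad6960c is not an ancestor of any other common ancestor — it is the merge base.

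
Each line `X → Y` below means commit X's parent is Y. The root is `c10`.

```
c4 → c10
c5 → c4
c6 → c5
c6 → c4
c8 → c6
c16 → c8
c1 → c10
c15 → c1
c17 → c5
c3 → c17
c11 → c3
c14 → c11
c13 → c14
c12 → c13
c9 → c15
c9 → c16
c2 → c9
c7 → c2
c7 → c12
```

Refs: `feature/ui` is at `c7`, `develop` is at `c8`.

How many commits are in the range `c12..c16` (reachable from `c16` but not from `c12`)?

Reachable from c16: {c10, c16, c4, c5, c6, c8}.
Reachable from c12: {c10, c11, c12, c13, c14, c17, c3, c4, c5}.
In c16's history but not c12's: {c16, c6, c8} — 3 commits.

3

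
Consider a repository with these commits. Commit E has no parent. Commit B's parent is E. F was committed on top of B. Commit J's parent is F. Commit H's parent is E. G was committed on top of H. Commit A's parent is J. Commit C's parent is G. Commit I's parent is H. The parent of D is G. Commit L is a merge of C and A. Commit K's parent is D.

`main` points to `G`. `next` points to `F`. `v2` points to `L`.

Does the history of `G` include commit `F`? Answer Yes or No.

No

Ancestors of G: {E, G, H}.
F is not in that set, so it is not an ancestor of G.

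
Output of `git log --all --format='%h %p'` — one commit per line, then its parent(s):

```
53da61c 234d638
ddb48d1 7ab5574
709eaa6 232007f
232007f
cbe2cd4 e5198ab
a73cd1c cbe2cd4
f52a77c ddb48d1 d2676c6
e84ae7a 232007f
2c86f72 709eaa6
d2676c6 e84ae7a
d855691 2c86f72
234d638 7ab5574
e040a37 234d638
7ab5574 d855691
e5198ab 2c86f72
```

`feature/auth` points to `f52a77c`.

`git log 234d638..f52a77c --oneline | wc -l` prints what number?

Reachable from f52a77c: {232007f, 2c86f72, 709eaa6, 7ab5574, d2676c6, d855691, ddb48d1, e84ae7a, f52a77c}.
Reachable from 234d638: {232007f, 234d638, 2c86f72, 709eaa6, 7ab5574, d855691}.
In f52a77c's history but not 234d638's: {d2676c6, ddb48d1, e84ae7a, f52a77c} — 4 commits.

4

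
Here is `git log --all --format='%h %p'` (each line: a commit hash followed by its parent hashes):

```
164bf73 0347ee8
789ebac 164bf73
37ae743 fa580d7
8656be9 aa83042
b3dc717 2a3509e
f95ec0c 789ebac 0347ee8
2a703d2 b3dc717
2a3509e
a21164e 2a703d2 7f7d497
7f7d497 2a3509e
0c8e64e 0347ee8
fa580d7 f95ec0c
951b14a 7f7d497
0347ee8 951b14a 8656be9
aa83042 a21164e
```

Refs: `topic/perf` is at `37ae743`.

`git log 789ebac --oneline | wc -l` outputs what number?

11

Walking parent pointers from 789ebac: reachable set = {0347ee8, 164bf73, 2a3509e, 2a703d2, 789ebac, 7f7d497, 8656be9, 951b14a, a21164e, aa83042, b3dc717}.
That is 11 commits.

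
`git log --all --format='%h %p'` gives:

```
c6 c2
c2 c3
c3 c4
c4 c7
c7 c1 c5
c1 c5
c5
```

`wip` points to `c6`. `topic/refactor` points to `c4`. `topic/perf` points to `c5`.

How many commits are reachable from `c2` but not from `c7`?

3

Reachable from c2: {c1, c2, c3, c4, c5, c7}.
Reachable from c7: {c1, c5, c7}.
In c2's history but not c7's: {c2, c3, c4} — 3 commits.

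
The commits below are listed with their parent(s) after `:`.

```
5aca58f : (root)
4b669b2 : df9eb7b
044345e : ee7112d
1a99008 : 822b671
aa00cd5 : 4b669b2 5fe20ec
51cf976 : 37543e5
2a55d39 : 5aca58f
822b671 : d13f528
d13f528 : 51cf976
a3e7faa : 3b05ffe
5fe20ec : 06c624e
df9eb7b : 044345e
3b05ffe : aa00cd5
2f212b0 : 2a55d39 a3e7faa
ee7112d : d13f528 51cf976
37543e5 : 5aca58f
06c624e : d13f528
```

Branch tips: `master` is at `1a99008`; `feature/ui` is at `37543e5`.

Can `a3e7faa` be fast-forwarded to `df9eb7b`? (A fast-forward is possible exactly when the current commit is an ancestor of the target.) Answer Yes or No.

No

A fast-forward from a3e7faa to df9eb7b is possible iff a3e7faa is an ancestor of df9eb7b.
Ancestors of df9eb7b: {044345e, 37543e5, 51cf976, 5aca58f, d13f528, df9eb7b, ee7112d}.
a3e7faa is not among them, so fast-forward is not possible.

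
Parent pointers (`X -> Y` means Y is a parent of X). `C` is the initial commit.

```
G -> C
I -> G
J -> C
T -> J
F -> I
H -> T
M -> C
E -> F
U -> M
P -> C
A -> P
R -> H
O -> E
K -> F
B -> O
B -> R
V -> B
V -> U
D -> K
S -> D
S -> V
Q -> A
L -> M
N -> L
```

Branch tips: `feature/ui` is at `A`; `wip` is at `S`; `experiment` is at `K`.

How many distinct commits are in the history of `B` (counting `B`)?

Walking parent pointers from B: reachable set = {B, C, E, F, G, H, I, J, O, R, T}.
That is 11 commits.

11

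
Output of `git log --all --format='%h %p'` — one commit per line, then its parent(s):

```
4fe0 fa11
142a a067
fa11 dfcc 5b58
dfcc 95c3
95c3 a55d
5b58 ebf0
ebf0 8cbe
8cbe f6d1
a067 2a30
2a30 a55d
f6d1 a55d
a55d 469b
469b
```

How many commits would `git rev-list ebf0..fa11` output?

4

Reachable from fa11: {469b, 5b58, 8cbe, 95c3, a55d, dfcc, ebf0, f6d1, fa11}.
Reachable from ebf0: {469b, 8cbe, a55d, ebf0, f6d1}.
In fa11's history but not ebf0's: {5b58, 95c3, dfcc, fa11} — 4 commits.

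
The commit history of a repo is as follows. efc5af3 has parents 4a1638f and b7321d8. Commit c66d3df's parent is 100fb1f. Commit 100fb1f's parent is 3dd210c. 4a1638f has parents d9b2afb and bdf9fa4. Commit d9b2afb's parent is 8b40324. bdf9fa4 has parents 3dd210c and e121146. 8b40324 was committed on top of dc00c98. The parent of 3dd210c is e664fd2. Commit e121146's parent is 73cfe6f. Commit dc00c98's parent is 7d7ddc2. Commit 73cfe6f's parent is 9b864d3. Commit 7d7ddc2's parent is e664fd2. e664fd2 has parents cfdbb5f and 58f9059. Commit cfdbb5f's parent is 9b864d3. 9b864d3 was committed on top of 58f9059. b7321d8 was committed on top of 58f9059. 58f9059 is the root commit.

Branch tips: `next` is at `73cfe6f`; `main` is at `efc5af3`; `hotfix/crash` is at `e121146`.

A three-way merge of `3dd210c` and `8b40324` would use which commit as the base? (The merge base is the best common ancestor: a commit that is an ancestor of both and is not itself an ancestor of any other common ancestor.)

Ancestors of 3dd210c: {3dd210c, 58f9059, 9b864d3, cfdbb5f, e664fd2}.
Ancestors of 8b40324: {58f9059, 7d7ddc2, 8b40324, 9b864d3, cfdbb5f, dc00c98, e664fd2}.
Common ancestors: {58f9059, 9b864d3, cfdbb5f, e664fd2}.
Among these, e664fd2 is not an ancestor of any other common ancestor — it is the merge base.

e664fd2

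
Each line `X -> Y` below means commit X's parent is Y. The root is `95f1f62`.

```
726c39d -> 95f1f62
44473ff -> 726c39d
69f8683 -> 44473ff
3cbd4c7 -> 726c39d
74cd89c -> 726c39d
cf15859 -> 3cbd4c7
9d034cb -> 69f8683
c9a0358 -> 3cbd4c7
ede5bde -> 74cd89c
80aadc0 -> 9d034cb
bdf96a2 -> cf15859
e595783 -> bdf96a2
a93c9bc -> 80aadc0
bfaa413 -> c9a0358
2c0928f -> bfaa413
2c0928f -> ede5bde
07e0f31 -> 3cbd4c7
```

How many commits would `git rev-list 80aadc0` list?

6

Walking parent pointers from 80aadc0: reachable set = {44473ff, 69f8683, 726c39d, 80aadc0, 95f1f62, 9d034cb}.
That is 6 commits.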